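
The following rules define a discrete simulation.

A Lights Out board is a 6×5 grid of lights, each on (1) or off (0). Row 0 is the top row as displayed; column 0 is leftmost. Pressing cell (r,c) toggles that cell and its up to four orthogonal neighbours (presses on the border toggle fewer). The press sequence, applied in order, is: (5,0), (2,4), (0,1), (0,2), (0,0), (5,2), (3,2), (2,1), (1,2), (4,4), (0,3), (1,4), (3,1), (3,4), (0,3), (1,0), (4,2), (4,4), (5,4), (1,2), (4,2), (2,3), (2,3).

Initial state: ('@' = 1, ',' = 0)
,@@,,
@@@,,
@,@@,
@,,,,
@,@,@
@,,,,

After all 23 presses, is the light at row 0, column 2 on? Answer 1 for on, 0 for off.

gen 0: ,@@,,
@@@,,
@,@@,
@,,,,
@,@,@
@,,,,
gen 1: ,@@,,
@@@,,
@,@@,
@,,,,
,,@,@
,@,,,
gen 2: ,@@,,
@@@,@
@,@,@
@,,,@
,,@,@
,@,,,
gen 3: @,,,,
@,@,@
@,@,@
@,,,@
,,@,@
,@,,,
gen 4: @@@@,
@,,,@
@,@,@
@,,,@
,,@,@
,@,,,
gen 5: ,,@@,
,,,,@
@,@,@
@,,,@
,,@,@
,@,,,
gen 6: ,,@@,
,,,,@
@,@,@
@,,,@
,,,,@
,,@@,
gen 7: ,,@@,
,,,,@
@,,,@
@@@@@
,,@,@
,,@@,
gen 8: ,,@@,
,@,,@
,@@,@
@,@@@
,,@,@
,,@@,
gen 9: ,,,@,
,,@@@
,@,,@
@,@@@
,,@,@
,,@@,
gen 10: ,,,@,
,,@@@
,@,,@
@,@@,
,,@@,
,,@@@
gen 11: ,,@,@
,,@,@
,@,,@
@,@@,
,,@@,
,,@@@
gen 12: ,,@,,
,,@@,
,@,,,
@,@@,
,,@@,
,,@@@
gen 13: ,,@,,
,,@@,
,,,,,
,@,@,
,@@@,
,,@@@
gen 14: ,,@,,
,,@@,
,,,,@
,@,,@
,@@@@
,,@@@
gen 15: ,,,@@
,,@,,
,,,,@
,@,,@
,@@@@
,,@@@
gen 16: @,,@@
@@@,,
@,,,@
,@,,@
,@@@@
,,@@@
gen 17: @,,@@
@@@,,
@,,,@
,@@,@
,,,,@
,,,@@
gen 18: @,,@@
@@@,,
@,,,@
,@@,,
,,,@,
,,,@,
gen 19: @,,@@
@@@,,
@,,,@
,@@,,
,,,@@
,,,,@
gen 20: @,@@@
@,,@,
@,@,@
,@@,,
,,,@@
,,,,@
gen 21: @,@@@
@,,@,
@,@,@
,@,,,
,@@,@
,,@,@
gen 22: @,@@@
@,,,,
@,,@,
,@,@,
,@@,@
,,@,@
gen 23: @,@@@
@,,@,
@,@,@
,@,,,
,@@,@
,,@,@

1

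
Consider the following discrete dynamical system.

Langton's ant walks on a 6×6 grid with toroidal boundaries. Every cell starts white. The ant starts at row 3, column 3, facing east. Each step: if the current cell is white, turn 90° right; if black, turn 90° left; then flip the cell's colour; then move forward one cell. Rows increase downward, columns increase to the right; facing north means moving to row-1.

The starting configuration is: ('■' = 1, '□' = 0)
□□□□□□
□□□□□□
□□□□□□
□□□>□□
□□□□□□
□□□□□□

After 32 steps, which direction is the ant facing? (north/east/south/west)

west

[0] □□□□□□
□□□□□□
□□□□□□
□□□>□□
□□□□□□
□□□□□□
[1] □□□□□□
□□□□□□
□□□□□□
□□□■□□
□□□v□□
□□□□□□
[2] □□□□□□
□□□□□□
□□□□□□
□□□■□□
□□<■□□
□□□□□□
[3] □□□□□□
□□□□□□
□□□□□□
□□^■□□
□□■■□□
□□□□□□
[4] □□□□□□
□□□□□□
□□□□□□
□□■>□□
□□■■□□
□□□□□□
[5] □□□□□□
□□□□□□
□□□^□□
□□■□□□
□□■■□□
□□□□□□
[6] □□□□□□
□□□□□□
□□□■>□
□□■□□□
□□■■□□
□□□□□□
[7] □□□□□□
□□□□□□
□□□■■□
□□■□v□
□□■■□□
□□□□□□
[8] □□□□□□
□□□□□□
□□□■■□
□□■<■□
□□■■□□
□□□□□□
[9] □□□□□□
□□□□□□
□□□^■□
□□■■■□
□□■■□□
□□□□□□
[10] □□□□□□
□□□□□□
□□<□■□
□□■■■□
□□■■□□
□□□□□□
[11] □□□□□□
□□^□□□
□□■□■□
□□■■■□
□□■■□□
□□□□□□
[12] □□□□□□
□□■>□□
□□■□■□
□□■■■□
□□■■□□
□□□□□□
[13] □□□□□□
□□■■□□
□□■v■□
□□■■■□
□□■■□□
□□□□□□
[14] □□□□□□
□□■■□□
□□<■■□
□□■■■□
□□■■□□
□□□□□□
[15] □□□□□□
□□■■□□
□□□■■□
□□v■■□
□□■■□□
□□□□□□
[16] □□□□□□
□□■■□□
□□□■■□
□□□>■□
□□■■□□
□□□□□□
[17] □□□□□□
□□■■□□
□□□^■□
□□□□■□
□□■■□□
□□□□□□
[18] □□□□□□
□□■■□□
□□<□■□
□□□□■□
□□■■□□
□□□□□□
[19] □□□□□□
□□^■□□
□□■□■□
□□□□■□
□□■■□□
□□□□□□
[20] □□□□□□
□<□■□□
□□■□■□
□□□□■□
□□■■□□
□□□□□□
[21] □^□□□□
□■□■□□
□□■□■□
□□□□■□
□□■■□□
□□□□□□
[22] □■>□□□
□■□■□□
□□■□■□
□□□□■□
□□■■□□
□□□□□□
[23] □■■□□□
□■v■□□
□□■□■□
□□□□■□
□□■■□□
□□□□□□
[24] □■■□□□
□<■■□□
□□■□■□
□□□□■□
□□■■□□
□□□□□□
[25] □■■□□□
□□■■□□
□v■□■□
□□□□■□
□□■■□□
□□□□□□
[26] □■■□□□
□□■■□□
<■■□■□
□□□□■□
□□■■□□
□□□□□□
[27] □■■□□□
^□■■□□
■■■□■□
□□□□■□
□□■■□□
□□□□□□
[28] □■■□□□
■>■■□□
■■■□■□
□□□□■□
□□■■□□
□□□□□□
[29] □■■□□□
■■■■□□
■v■□■□
□□□□■□
□□■■□□
□□□□□□
[30] □■■□□□
■■■■□□
■□>□■□
□□□□■□
□□■■□□
□□□□□□
[31] □■■□□□
■■^■□□
■□□□■□
□□□□■□
□□■■□□
□□□□□□
[32] □■■□□□
■<□■□□
■□□□■□
□□□□■□
□□■■□□
□□□□□□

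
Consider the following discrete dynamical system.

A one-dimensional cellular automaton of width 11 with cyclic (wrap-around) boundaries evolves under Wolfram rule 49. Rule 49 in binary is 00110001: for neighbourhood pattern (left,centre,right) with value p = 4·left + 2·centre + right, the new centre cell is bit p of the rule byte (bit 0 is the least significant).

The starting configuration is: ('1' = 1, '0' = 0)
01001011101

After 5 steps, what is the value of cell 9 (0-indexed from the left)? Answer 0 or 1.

0

[0] 01001011101
[1] 10100100010
[2] 01010011001
[3] 10101000100
[4] 01010110010
[5] 00101001001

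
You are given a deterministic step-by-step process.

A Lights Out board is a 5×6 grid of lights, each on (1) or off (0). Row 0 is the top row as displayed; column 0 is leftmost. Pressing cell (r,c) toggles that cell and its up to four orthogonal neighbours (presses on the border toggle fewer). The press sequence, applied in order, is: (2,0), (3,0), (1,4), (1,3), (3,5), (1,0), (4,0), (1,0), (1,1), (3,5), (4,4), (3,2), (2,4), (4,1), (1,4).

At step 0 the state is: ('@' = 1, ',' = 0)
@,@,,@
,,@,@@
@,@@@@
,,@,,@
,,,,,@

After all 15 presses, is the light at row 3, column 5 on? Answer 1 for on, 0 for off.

[0] @,@,,@
,,@,@@
@,@@@@
,,@,,@
,,,,,@
[1] @,@,,@
@,@,@@
,@@@@@
@,@,,@
,,,,,@
[2] @,@,,@
@,@,@@
@@@@@@
,@@,,@
@,,,,@
[3] @,@,@@
@,@@,,
@@@@,@
,@@,,@
@,,,,@
[4] @,@@@@
@,,,@,
@@@,,@
,@@,,@
@,,,,@
[5] @,@@@@
@,,,@,
@@@,,,
,@@,@,
@,,,,,
[6] ,,@@@@
,@,,@,
,@@,,,
,@@,@,
@,,,,,
[7] ,,@@@@
,@,,@,
,@@,,,
@@@,@,
,@,,,,
[8] @,@@@@
@,,,@,
@@@,,,
@@@,@,
,@,,,,
[9] @@@@@@
,@@,@,
@,@,,,
@@@,@,
,@,,,,
[10] @@@@@@
,@@,@,
@,@,,@
@@@,,@
,@,,,@
[11] @@@@@@
,@@,@,
@,@,,@
@@@,@@
,@,@@,
[12] @@@@@@
,@@,@,
@,,,,@
@,,@@@
,@@@@,
[13] @@@@@@
,@@,,,
@,,@@,
@,,@,@
,@@@@,
[14] @@@@@@
,@@,,,
@,,@@,
@@,@,@
@,,@@,
[15] @@@@,@
,@@@@@
@,,@,,
@@,@,@
@,,@@,

1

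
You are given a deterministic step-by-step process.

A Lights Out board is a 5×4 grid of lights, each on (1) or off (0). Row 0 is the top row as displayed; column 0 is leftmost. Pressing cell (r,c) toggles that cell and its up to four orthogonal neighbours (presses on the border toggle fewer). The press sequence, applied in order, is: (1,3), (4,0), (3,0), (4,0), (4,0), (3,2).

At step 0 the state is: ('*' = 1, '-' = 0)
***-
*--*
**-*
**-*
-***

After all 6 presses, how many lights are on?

12

k=0  ***-
*--*
**-*
**-*
-***
k=1  ****
*-*-
**--
**-*
-***
k=2  ****
*-*-
**--
-*-*
*-**
k=3  ****
*-*-
-*--
*--*
--**
k=4  ****
*-*-
-*--
---*
****
k=5  ****
*-*-
-*--
*--*
--**
k=6  ****
*-*-
-**-
***-
---*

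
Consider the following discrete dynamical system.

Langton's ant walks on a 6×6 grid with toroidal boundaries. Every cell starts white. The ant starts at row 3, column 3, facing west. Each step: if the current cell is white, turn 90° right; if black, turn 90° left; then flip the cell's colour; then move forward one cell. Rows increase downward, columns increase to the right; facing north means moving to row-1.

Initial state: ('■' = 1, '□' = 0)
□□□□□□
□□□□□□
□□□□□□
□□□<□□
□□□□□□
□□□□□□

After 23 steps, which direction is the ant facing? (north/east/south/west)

north

t=0: □□□□□□
□□□□□□
□□□□□□
□□□<□□
□□□□□□
□□□□□□
t=1: □□□□□□
□□□□□□
□□□^□□
□□□■□□
□□□□□□
□□□□□□
t=2: □□□□□□
□□□□□□
□□□■>□
□□□■□□
□□□□□□
□□□□□□
t=3: □□□□□□
□□□□□□
□□□■■□
□□□■v□
□□□□□□
□□□□□□
t=4: □□□□□□
□□□□□□
□□□■■□
□□□<■□
□□□□□□
□□□□□□
t=5: □□□□□□
□□□□□□
□□□■■□
□□□□■□
□□□v□□
□□□□□□
t=6: □□□□□□
□□□□□□
□□□■■□
□□□□■□
□□<■□□
□□□□□□
t=7: □□□□□□
□□□□□□
□□□■■□
□□^□■□
□□■■□□
□□□□□□
t=8: □□□□□□
□□□□□□
□□□■■□
□□■>■□
□□■■□□
□□□□□□
t=9: □□□□□□
□□□□□□
□□□■■□
□□■■■□
□□■v□□
□□□□□□
t=10: □□□□□□
□□□□□□
□□□■■□
□□■■■□
□□■□>□
□□□□□□
t=11: □□□□□□
□□□□□□
□□□■■□
□□■■■□
□□■□■□
□□□□v□
t=12: □□□□□□
□□□□□□
□□□■■□
□□■■■□
□□■□■□
□□□<■□
t=13: □□□□□□
□□□□□□
□□□■■□
□□■■■□
□□■^■□
□□□■■□
t=14: □□□□□□
□□□□□□
□□□■■□
□□■■■□
□□■■>□
□□□■■□
t=15: □□□□□□
□□□□□□
□□□■■□
□□■■^□
□□■■□□
□□□■■□
t=16: □□□□□□
□□□□□□
□□□■■□
□□■<□□
□□■■□□
□□□■■□
t=17: □□□□□□
□□□□□□
□□□■■□
□□■□□□
□□■v□□
□□□■■□
t=18: □□□□□□
□□□□□□
□□□■■□
□□■□□□
□□■□>□
□□□■■□
t=19: □□□□□□
□□□□□□
□□□■■□
□□■□□□
□□■□■□
□□□■v□
t=20: □□□□□□
□□□□□□
□□□■■□
□□■□□□
□□■□■□
□□□■□>
t=21: □□□□□v
□□□□□□
□□□■■□
□□■□□□
□□■□■□
□□□■□■
t=22: □□□□<■
□□□□□□
□□□■■□
□□■□□□
□□■□■□
□□□■□■
t=23: □□□□■■
□□□□□□
□□□■■□
□□■□□□
□□■□■□
□□□■^■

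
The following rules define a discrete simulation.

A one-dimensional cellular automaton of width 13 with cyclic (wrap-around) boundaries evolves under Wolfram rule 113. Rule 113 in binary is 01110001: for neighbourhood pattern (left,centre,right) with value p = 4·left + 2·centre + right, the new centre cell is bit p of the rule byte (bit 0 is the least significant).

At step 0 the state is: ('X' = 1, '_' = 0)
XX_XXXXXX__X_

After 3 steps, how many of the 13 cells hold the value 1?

step 0: XX_XXXXXX__X_
step 1: _XX_____XX__X
step 2: X_XXXXX__XX__
step 3: _X____XX__XX_

5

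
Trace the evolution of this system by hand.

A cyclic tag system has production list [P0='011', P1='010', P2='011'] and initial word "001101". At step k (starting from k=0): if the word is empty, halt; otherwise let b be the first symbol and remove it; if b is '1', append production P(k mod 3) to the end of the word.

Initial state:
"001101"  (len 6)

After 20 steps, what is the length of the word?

t=0: "001101"  (len 6)
t=1: "01101"  (len 5)
t=2: "1101"  (len 4)
t=3: "101011"  (len 6)
t=4: "01011011"  (len 8)
t=5: "1011011"  (len 7)
t=6: "011011011"  (len 9)
t=7: "11011011"  (len 8)
t=8: "1011011010"  (len 10)
t=9: "011011010011"  (len 12)
t=10: "11011010011"  (len 11)
t=11: "1011010011010"  (len 13)
t=12: "011010011010011"  (len 15)
t=13: "11010011010011"  (len 14)
t=14: "1010011010011010"  (len 16)
t=15: "010011010011010011"  (len 18)
t=16: "10011010011010011"  (len 17)
t=17: "0011010011010011010"  (len 19)
t=18: "011010011010011010"  (len 18)
t=19: "11010011010011010"  (len 17)
t=20: "1010011010011010010"  (len 19)

19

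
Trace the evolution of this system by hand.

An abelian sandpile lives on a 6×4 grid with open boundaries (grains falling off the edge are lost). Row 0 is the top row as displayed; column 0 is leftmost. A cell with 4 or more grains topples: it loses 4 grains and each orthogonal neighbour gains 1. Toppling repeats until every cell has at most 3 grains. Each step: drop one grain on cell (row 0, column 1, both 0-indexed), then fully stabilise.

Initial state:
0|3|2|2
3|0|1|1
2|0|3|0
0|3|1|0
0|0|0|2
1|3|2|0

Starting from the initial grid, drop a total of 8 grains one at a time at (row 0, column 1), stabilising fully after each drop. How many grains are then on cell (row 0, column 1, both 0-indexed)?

0) 0|3|2|2
3|0|1|1
2|0|3|0
0|3|1|0
0|0|0|2
1|3|2|0
1) 1|0|3|2
3|1|1|1
2|0|3|0
0|3|1|0
0|0|0|2
1|3|2|0
2) 1|1|3|2
3|1|1|1
2|0|3|0
0|3|1|0
0|0|0|2
1|3|2|0
3) 1|2|3|2
3|1|1|1
2|0|3|0
0|3|1|0
0|0|0|2
1|3|2|0
4) 1|3|3|2
3|1|1|1
2|0|3|0
0|3|1|0
0|0|0|2
1|3|2|0
5) 2|1|0|3
3|2|2|1
2|0|3|0
0|3|1|0
0|0|0|2
1|3|2|0
6) 2|2|0|3
3|2|2|1
2|0|3|0
0|3|1|0
0|0|0|2
1|3|2|0
7) 2|3|0|3
3|2|2|1
2|0|3|0
0|3|1|0
0|0|0|2
1|3|2|0
8) 3|0|1|3
3|3|2|1
2|0|3|0
0|3|1|0
0|0|0|2
1|3|2|0

0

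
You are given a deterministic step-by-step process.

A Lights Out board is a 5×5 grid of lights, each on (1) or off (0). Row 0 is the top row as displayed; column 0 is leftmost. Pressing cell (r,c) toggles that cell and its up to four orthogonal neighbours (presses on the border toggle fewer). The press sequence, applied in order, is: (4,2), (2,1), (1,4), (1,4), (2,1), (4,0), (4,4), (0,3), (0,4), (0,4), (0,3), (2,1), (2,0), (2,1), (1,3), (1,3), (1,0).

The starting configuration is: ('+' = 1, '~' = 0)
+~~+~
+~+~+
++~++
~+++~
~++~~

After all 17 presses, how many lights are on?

t=0: +~~+~
+~+~+
++~++
~+++~
~++~~
t=1: +~~+~
+~+~+
++~++
~+~+~
~~~+~
t=2: +~~+~
+++~+
~~+++
~~~+~
~~~+~
t=3: +~~++
++++~
~~++~
~~~+~
~~~+~
t=4: +~~+~
+++~+
~~+++
~~~+~
~~~+~
t=5: +~~+~
+~+~+
++~++
~+~+~
~~~+~
t=6: +~~+~
+~+~+
++~++
++~+~
++~+~
t=7: +~~+~
+~+~+
++~++
++~++
++~~+
t=8: +~+~+
+~+++
++~++
++~++
++~~+
t=9: +~++~
+~++~
++~++
++~++
++~~+
t=10: +~+~+
+~+++
++~++
++~++
++~~+
t=11: +~~+~
+~+~+
++~++
++~++
++~~+
t=12: +~~+~
+++~+
~~+++
+~~++
++~~+
t=13: +~~+~
~++~+
+++++
~~~++
++~~+
t=14: +~~+~
~~+~+
~~~++
~+~++
++~~+
t=15: +~~~~
~~~+~
~~~~+
~+~++
++~~+
t=16: +~~+~
~~+~+
~~~++
~+~++
++~~+
t=17: ~~~+~
+++~+
+~~++
~+~++
++~~+

14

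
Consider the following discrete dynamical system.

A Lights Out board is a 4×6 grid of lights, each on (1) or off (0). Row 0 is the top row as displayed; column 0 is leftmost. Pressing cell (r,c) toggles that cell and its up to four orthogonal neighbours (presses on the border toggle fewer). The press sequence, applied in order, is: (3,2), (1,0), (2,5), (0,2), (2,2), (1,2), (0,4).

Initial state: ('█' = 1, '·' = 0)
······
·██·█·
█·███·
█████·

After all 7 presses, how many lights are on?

14

k=0  ······
·██·█·
█·███·
█████·
k=1  ······
·██·█·
█··██·
█···█·
k=2  █·····
█·█·█·
···██·
█···█·
k=3  █·····
█·█·██
···█·█
█···██
k=4  ████··
█···██
···█·█
█···██
k=5  ████··
█·█·██
·██··█
█·█·██
k=6  ██·█··
██·███
·█···█
█·█·██
k=7  ██··██
██·█·█
·█···█
█·█·██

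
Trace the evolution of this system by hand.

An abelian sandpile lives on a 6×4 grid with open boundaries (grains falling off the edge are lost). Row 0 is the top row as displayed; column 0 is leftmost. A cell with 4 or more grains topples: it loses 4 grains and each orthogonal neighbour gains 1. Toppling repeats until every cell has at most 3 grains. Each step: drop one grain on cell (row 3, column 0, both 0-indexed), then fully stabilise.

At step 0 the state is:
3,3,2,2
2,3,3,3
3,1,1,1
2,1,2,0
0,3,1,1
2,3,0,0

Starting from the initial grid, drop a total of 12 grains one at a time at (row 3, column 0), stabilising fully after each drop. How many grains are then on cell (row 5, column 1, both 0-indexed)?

gen 0: 3,3,2,2
2,3,3,3
3,1,1,1
2,1,2,0
0,3,1,1
2,3,0,0
gen 1: 3,3,2,2
2,3,3,3
3,1,1,1
3,1,2,0
0,3,1,1
2,3,0,0
gen 2: 3,3,2,2
3,3,3,3
0,2,1,1
1,2,2,0
1,3,1,1
2,3,0,0
gen 3: 3,3,2,2
3,3,3,3
0,2,1,1
2,2,2,0
1,3,1,1
2,3,0,0
gen 4: 3,3,2,2
3,3,3,3
0,2,1,1
3,2,2,0
1,3,1,1
2,3,0,0
gen 5: 3,3,2,2
3,3,3,3
1,2,1,1
0,3,2,0
2,3,1,1
2,3,0,0
gen 6: 3,3,2,2
3,3,3,3
1,2,1,1
1,3,2,0
2,3,1,1
2,3,0,0
gen 7: 3,3,2,2
3,3,3,3
1,2,1,1
2,3,2,0
2,3,1,1
2,3,0,0
gen 8: 3,3,2,2
3,3,3,3
1,2,1,1
3,3,2,0
2,3,1,1
2,3,0,0
gen 9: 3,3,2,2
3,3,3,3
2,3,1,1
2,1,3,0
1,2,2,1
0,1,1,0
gen 10: 3,3,2,2
3,3,3,3
2,3,1,1
3,1,3,0
1,2,2,1
0,1,1,0
gen 11: 3,3,2,2
3,3,3,3
3,3,1,1
0,2,3,0
2,2,2,1
0,1,1,0
gen 12: 3,3,2,2
3,3,3,3
3,3,1,1
1,2,3,0
2,2,2,1
0,1,1,0

1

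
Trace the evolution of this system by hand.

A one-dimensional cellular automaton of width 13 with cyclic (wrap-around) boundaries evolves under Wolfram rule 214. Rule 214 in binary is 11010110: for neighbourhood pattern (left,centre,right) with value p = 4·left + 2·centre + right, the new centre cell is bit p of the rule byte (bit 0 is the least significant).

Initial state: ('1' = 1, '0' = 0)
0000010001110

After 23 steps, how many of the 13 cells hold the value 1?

11

[0] 0000010001110
[1] 0000111010111
[2] 1001011010011
[3] 1111001011101
[4] 1111111001100
[5] 0111111110111
[6] 0011111110011
[7] 1101111111101
[8] 1100111111100
[9] 0111011111111
[10] 0011001111111
[11] 1101110111111
[12] 1100110011111
[13] 1111011101111
[14] 1111001100111
[15] 1111110111011
[16] 1111110011001
[17] 1111111101110
[18] 0111111100110
[19] 1011111111011
[20] 1001111111001
[21] 1110111111110
[22] 0110011111110
[23] 1011101111111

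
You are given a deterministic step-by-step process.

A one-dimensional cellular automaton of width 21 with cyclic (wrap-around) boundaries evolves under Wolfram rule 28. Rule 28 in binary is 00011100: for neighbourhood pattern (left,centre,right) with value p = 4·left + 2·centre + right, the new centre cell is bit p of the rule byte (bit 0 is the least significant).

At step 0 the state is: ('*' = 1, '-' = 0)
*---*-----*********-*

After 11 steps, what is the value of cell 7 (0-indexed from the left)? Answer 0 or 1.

gen 0: *---*-----*********-*
gen 1: -*--**----*---------*
gen 2: -**-*-*---**--------*
gen 3: -*--*-**--*-*-------*
gen 4: -**-*-*-*-*-**------*
gen 5: -*--*-*-*-*-*-*-----*
gen 6: -**-*-*-*-*-*-**----*
gen 7: -*--*-*-*-*-*-*-*---*
gen 8: -**-*-*-*-*-*-*-**--*
gen 9: -*--*-*-*-*-*-*-*-*-*
gen 10: -**-*-*-*-*-*-*-*-*-*
gen 11: -*--*-*-*-*-*-*-*-*-*

0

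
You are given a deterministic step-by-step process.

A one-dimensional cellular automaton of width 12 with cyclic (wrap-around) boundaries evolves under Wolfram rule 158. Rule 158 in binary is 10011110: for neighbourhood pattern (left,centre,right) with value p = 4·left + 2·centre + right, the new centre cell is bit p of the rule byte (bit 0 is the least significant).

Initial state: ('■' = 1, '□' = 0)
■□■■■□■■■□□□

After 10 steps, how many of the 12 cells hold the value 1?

8

k=0  ■□■■■□■■■□□□
k=1  ■□■■□□■■□■□■
k=2  □□■□■■■□□■□■
k=3  ■■■□■■□■■■□■
k=4  ■■□□■□□■■□□■
k=5  ■□■■■■■■□■■■
k=6  □□■■■■■□□■■■
k=7  ■■■■■■□■■■■□
k=8  ■■■■■□□■■■□□
k=9  ■■■■□■■■■□■■
k=10  ■■■□□■■■□□■■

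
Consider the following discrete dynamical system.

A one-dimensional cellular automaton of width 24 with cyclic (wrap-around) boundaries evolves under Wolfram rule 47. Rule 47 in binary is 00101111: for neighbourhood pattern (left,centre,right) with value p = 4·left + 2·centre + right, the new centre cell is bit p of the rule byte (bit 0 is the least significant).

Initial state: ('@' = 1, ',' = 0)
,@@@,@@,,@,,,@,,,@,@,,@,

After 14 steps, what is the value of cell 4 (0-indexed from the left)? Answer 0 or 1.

t=0: ,@@@,@@,,@,,,@,,,@,@,,@,
t=1: @@,,@@,,@@,@@@,@@@@@,@@,
t=2: @,,@@,,@@,@@,,@@,,,,@@,@
t=3: ,,@@,,@@,@@,,@@,,@@@@,@@
t=4: ,@@,,@@,@@,,@@,,@@,,,@@,
t=5: @@,,@@,@@,,@@,,@@,,@@@,,
t=6: @,,@@,@@,,@@,,@@,,@@,,,@
t=7: ,,@@,@@,,@@,,@@,,@@,,@@@
t=8: ,@@,@@,,@@,,@@,,@@,,@@,,
t=9: @@,@@,,@@,,@@,,@@,,@@,,@
t=10: ,,@@,,@@,,@@,,@@,,@@,,@@
t=11: ,@@,,@@,,@@,,@@,,@@,,@@,
t=12: @@,,@@,,@@,,@@,,@@,,@@,,
t=13: @,,@@,,@@,,@@,,@@,,@@,,@
t=14: ,,@@,,@@,,@@,,@@,,@@,,@@

0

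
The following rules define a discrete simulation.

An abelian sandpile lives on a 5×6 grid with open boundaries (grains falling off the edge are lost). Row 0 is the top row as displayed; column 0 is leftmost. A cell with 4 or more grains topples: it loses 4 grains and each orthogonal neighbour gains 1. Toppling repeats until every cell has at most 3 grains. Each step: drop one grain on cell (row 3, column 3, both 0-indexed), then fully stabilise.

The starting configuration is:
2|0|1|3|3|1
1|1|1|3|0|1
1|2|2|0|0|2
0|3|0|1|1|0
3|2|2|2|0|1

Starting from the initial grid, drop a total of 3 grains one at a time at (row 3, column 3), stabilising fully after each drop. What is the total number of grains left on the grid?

[0] 2|0|1|3|3|1
1|1|1|3|0|1
1|2|2|0|0|2
0|3|0|1|1|0
3|2|2|2|0|1
[1] 2|0|1|3|3|1
1|1|1|3|0|1
1|2|2|0|0|2
0|3|0|2|1|0
3|2|2|2|0|1
[2] 2|0|1|3|3|1
1|1|1|3|0|1
1|2|2|0|0|2
0|3|0|3|1|0
3|2|2|2|0|1
[3] 2|0|1|3|3|1
1|1|1|3|0|1
1|2|2|1|0|2
0|3|1|0|2|0
3|2|2|3|0|1

42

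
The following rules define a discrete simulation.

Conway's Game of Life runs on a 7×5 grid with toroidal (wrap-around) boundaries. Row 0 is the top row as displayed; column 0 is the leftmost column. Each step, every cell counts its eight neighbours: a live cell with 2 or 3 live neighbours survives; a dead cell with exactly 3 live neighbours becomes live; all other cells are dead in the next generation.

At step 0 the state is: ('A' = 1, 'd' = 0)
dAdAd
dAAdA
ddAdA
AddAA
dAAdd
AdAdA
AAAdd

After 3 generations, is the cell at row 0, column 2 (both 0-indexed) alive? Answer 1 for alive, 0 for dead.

1

0) dAdAd
dAAdA
ddAdA
AddAA
dAAdd
AdAdA
AAAdd
1) dddAA
dAddA
ddAdd
AdddA
ddAdd
ddddA
ddddd
2) AddAA
AdAdA
dAdAA
dAdAd
AddAA
ddddd
dddAA
3) dAAdd
ddAdd
dAddd
dAddd
AdAAA
Adddd
AddAd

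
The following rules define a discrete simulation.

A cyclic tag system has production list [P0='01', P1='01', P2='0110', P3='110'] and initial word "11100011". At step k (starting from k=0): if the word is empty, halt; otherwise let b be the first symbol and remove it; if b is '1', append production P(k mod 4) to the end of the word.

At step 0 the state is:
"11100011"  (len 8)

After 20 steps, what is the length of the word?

20

[0] "11100011"  (len 8)
[1] "110001101"  (len 9)
[2] "1000110101"  (len 10)
[3] "0001101010110"  (len 13)
[4] "001101010110"  (len 12)
[5] "01101010110"  (len 11)
[6] "1101010110"  (len 10)
[7] "1010101100110"  (len 13)
[8] "010101100110110"  (len 15)
[9] "10101100110110"  (len 14)
[10] "010110011011001"  (len 15)
[11] "10110011011001"  (len 14)
[12] "0110011011001110"  (len 16)
[13] "110011011001110"  (len 15)
[14] "1001101100111001"  (len 16)
[15] "0011011001110010110"  (len 19)
[16] "011011001110010110"  (len 18)
[17] "11011001110010110"  (len 17)
[18] "101100111001011001"  (len 18)
[19] "011001110010110010110"  (len 21)
[20] "11001110010110010110"  (len 20)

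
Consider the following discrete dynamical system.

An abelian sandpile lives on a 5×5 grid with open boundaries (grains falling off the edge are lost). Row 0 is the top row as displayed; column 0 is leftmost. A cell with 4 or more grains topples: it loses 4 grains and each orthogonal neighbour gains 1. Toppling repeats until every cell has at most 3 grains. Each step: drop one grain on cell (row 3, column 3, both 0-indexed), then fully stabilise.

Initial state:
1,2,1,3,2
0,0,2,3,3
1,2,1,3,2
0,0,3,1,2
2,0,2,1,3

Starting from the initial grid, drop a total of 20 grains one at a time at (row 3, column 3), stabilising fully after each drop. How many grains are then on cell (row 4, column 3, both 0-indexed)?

t=0: 1,2,1,3,2
0,0,2,3,3
1,2,1,3,2
0,0,3,1,2
2,0,2,1,3
t=1: 1,2,1,3,2
0,0,2,3,3
1,2,1,3,2
0,0,3,2,2
2,0,2,1,3
t=2: 1,2,1,3,2
0,0,2,3,3
1,2,1,3,2
0,0,3,3,2
2,0,2,1,3
t=3: 1,2,2,1,0
0,0,3,2,2
1,2,3,2,1
0,1,0,3,1
2,0,3,3,0
t=4: 1,2,2,1,0
0,0,3,2,2
1,2,3,3,1
0,1,2,1,2
2,1,0,1,1
t=5: 1,2,2,1,0
0,0,3,2,2
1,2,3,3,1
0,1,2,2,2
2,1,0,1,1
t=6: 1,2,2,1,0
0,0,3,2,2
1,2,3,3,1
0,1,2,3,2
2,1,0,1,1
t=7: 1,2,3,2,0
0,1,1,0,3
1,3,2,2,2
0,2,0,2,3
2,1,1,2,1
t=8: 1,2,3,2,0
0,1,1,0,3
1,3,2,2,2
0,2,0,3,3
2,1,1,2,1
t=9: 1,2,3,2,0
0,1,1,0,3
1,3,2,3,3
0,2,1,1,0
2,1,1,3,2
t=10: 1,2,3,2,0
0,1,1,0,3
1,3,2,3,3
0,2,1,2,0
2,1,1,3,2
t=11: 1,2,3,2,0
0,1,1,0,3
1,3,2,3,3
0,2,1,3,0
2,1,1,3,2
t=12: 1,2,3,2,1
0,1,1,2,0
1,3,3,1,1
0,2,2,2,2
2,1,2,0,3
t=13: 1,2,3,2,1
0,1,1,2,0
1,3,3,1,1
0,2,2,3,2
2,1,2,0,3
t=14: 1,2,3,2,1
0,1,1,2,0
1,3,3,2,1
0,2,3,0,3
2,1,2,1,3
t=15: 1,2,3,2,1
0,1,1,2,0
1,3,3,2,1
0,2,3,1,3
2,1,2,1,3
t=16: 1,2,3,2,1
0,1,1,2,0
1,3,3,2,1
0,2,3,2,3
2,1,2,1,3
t=17: 1,2,3,2,1
0,1,1,2,0
1,3,3,2,1
0,2,3,3,3
2,1,2,1,3
t=18: 1,2,3,2,1
0,2,2,3,0
2,1,2,0,3
1,0,2,3,1
2,2,3,3,0
t=19: 1,2,3,2,1
0,2,2,3,0
2,1,3,1,3
1,1,0,2,2
2,3,1,1,1
t=20: 1,2,3,2,1
0,2,2,3,0
2,1,3,1,3
1,1,0,3,2
2,3,1,1,1

1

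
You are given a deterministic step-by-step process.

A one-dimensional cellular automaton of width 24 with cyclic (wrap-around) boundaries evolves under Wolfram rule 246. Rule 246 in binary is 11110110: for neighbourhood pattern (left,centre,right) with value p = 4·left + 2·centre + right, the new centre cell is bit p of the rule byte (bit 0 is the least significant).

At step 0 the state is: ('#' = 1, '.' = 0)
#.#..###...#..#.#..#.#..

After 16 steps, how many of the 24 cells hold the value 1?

22

[0] #.#..###...#..#.#..#.#..
[1] #####.###.##############
[2] ######.###.#############
[3] #######.###.############
[4] ########.###.###########
[5] #########.###.##########
[6] ##########.###.#########
[7] ###########.###.########
[8] ############.###.#######
[9] #############.###.######
[10] ##############.###.#####
[11] ###############.###.####
[12] ################.###.###
[13] #################.###.##
[14] ##################.###.#
[15] ###################.###.
[16] .###################.###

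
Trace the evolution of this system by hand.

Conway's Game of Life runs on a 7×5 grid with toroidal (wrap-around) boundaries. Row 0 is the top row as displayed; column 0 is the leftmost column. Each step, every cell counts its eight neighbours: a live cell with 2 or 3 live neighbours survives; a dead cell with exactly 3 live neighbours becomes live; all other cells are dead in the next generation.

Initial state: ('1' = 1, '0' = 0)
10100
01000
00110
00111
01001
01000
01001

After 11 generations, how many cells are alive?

k=0  10100
01000
00110
00111
01001
01000
01001
k=1  10100
01010
01001
11001
01001
01100
01100
k=2  10010
01011
01011
01111
00011
00010
10010
k=3  11010
01000
01000
01000
10000
00110
00110
k=4  11011
01000
11100
11000
01100
01111
00000
k=5  11101
00010
00100
00000
00001
11010
00000
k=6  11111
10011
00000
00000
10001
10001
00010
k=7  01000
00000
00001
00000
10001
10010
00000
k=8  00000
00000
00000
10001
10001
10000
00000
k=9  00000
00000
00000
10001
01000
10001
00000
k=10  00000
00000
00000
10000
01000
10000
00000
k=11  00000
00000
00000
00000
11000
00000
00000

2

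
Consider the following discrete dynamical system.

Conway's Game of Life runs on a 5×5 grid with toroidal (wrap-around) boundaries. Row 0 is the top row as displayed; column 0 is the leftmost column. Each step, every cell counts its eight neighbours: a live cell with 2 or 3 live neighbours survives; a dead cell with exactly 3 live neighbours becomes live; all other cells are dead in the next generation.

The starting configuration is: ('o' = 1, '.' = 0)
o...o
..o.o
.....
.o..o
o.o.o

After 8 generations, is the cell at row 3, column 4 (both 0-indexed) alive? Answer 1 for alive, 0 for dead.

k=0  o...o
..o.o
.....
.o..o
o.o.o
k=1  .....
o..oo
o..o.
.o.oo
.....
k=2  ....o
o..o.
.o...
o.ooo
.....
k=3  ....o
o...o
.o...
ooooo
o....
k=4  ....o
o...o
.....
..ooo
..o..
k=5  o..oo
o...o
o....
..oo.
..o.o
k=6  .o...
.o.o.
oo.o.
.oooo
ooo..
k=7  .....
.o..o
.....
.....
....o
k=8  o....
.....
.....
.....
.....

0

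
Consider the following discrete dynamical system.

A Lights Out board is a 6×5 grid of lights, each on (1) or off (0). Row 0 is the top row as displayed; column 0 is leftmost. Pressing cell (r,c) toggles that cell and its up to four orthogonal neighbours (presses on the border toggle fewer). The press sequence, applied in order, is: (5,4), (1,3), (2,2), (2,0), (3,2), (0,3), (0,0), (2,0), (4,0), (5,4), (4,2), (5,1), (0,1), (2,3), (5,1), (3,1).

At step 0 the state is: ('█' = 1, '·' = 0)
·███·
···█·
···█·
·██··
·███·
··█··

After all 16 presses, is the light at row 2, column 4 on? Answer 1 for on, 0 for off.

step 0: ·███·
···█·
···█·
·██··
·███·
··█··
step 1: ·███·
···█·
···█·
·██··
·████
··███
step 2: ·██··
··█·█
·····
·██··
·████
··███
step 3: ·██··
····█
·███·
·█···
·████
··███
step 4: ·██··
█···█
█·██·
██···
·████
··███
step 5: ·██··
█···█
█··█·
█·██·
·█·██
··███
step 6: ·█·██
█··██
█··█·
█·██·
·█·██
··███
step 7: █··██
···██
█··█·
█·██·
·█·██
··███
step 8: █··██
█··██
·█·█·
··██·
·█·██
··███
step 9: █··██
█··██
·█·█·
█·██·
█··██
█·███
step 10: █··██
█··██
·█·█·
█·██·
█··█·
█·█··
step 11: █··██
█··██
·█·█·
█··█·
███··
█····
step 12: █··██
█··██
·█·█·
█··█·
█·█··
·██··
step 13: ·████
██·██
·█·█·
█··█·
█·█··
·██··
step 14: ·████
██··█
·██·█
█····
█·█··
·██··
step 15: ·████
██··█
·██·█
█····
███··
█····
step 16: ·████
██··█
··█·█
·██··
█·█··
█····

1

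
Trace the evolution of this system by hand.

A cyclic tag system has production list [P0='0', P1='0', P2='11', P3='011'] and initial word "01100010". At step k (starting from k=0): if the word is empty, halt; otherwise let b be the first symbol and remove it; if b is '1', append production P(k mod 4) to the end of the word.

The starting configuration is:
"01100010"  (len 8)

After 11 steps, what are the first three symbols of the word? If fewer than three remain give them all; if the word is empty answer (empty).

step 0: "01100010"  (len 8)
step 1: "1100010"  (len 7)
step 2: "1000100"  (len 7)
step 3: "00010011"  (len 8)
step 4: "0010011"  (len 7)
step 5: "010011"  (len 6)
step 6: "10011"  (len 5)
step 7: "001111"  (len 6)
step 8: "01111"  (len 5)
step 9: "1111"  (len 4)
step 10: "1110"  (len 4)
step 11: "11011"  (len 5)

110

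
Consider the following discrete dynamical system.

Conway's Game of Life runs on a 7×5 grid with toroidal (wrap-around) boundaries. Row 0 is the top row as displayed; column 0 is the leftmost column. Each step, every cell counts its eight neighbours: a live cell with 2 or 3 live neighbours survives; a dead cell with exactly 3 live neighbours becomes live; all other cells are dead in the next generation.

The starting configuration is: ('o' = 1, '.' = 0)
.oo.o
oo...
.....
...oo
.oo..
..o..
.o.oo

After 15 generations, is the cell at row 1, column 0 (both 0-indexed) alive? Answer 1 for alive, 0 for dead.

0

[0] .oo.o
oo...
.....
...oo
.oo..
..o..
.o.oo
[1] ....o
ooo..
o...o
..oo.
.oo..
o....
.o..o
[2] ..ooo
.o.o.
o...o
o.ooo
.ooo.
o.o..
....o
[3] o.o.o
.o...
.....
.....
.....
o.o.o
ooo.o
[4] ..o.o
oo...
.....
.....
.....
..o.o
..o..
[5] o.oo.
oo...
.....
.....
.....
...o.
.oo..
[6] o..oo
ooo.o
.....
.....
.....
..o..
.o..o
[7] .....
.oo..
oo...
.....
.....
.....
.oo.o
[8] o..o.
ooo..
ooo..
.....
.....
.....
.....
[9] o.o.o
...o.
o.o..
.o...
.....
.....
.....
[10] ...oo
o.oo.
.oo..
.o...
.....
.....
.....
[11] ..ooo
o....
o..o.
.oo..
.....
.....
.....
[12] ...oo
ooo..
o.o.o
.oo..
.....
.....
...o.
[13] oo.oo
..o..
....o
oooo.
.....
.....
...oo
[14] oo...
.oo..
o...o
ooooo
.oo..
.....
..oo.
[15] o..o.
..o.o
.....
.....
....o
.o.o.
.oo..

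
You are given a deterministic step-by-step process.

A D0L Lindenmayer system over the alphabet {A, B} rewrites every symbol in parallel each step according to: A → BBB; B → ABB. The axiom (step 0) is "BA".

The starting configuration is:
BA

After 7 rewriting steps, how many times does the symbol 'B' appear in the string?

gen 0: BA
gen 1: ABBBBB
gen 2: BBBABBABBABBABBABB
gen 3: ABBABBABBBBBABBABBBBBABBABBBBBABBABBBBBABBABBBBBABBABB
gen 4: BBBABBABBBBBABBABBBBBABBABBABBABBABBBBBABBABBBBBABBABBABBA…BABBABBABBABBBBBABBABBBBBABBABBABBABBABBBBBABBABBBBBABBABB  (len 162)
gen 5: ABBABBABBBBBABBABBBBBABBABBABBABBABBBBBABBABBBBBABBABBABBA…BABBABBABBABBBBBABBABBBBBABBABBABBABBABBBBBABBABBBBBABBABB  (len 486)
gen 6: BBBABBABBBBBABBABBBBBABBABBABBABBABBBBBABBABBBBBABBABBABBA…BABBABBABBABBBBBABBABBBBBABBABBABBABBABBBBBABBABBBBBABBABB  (len 1458)
gen 7: ABBABBABBBBBABBABBBBBABBABBABBABBABBBBBABBABBBBBABBABBABBA…BABBABBABBABBBBBABBABBBBBABBABBABBABBABBBBBABBABBBBBABBABB  (len 4374)

3281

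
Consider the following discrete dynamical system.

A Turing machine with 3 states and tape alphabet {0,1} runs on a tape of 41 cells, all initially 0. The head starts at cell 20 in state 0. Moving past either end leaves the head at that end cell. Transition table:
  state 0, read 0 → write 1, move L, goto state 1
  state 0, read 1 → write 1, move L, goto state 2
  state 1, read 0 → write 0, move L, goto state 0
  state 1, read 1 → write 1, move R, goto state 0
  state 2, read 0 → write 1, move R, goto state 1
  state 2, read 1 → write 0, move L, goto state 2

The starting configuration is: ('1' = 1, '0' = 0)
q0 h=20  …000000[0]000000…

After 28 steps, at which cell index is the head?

step 0: q0 h=20  …000000[0]000000…
step 1: q1 h=19  …000000[0]100000…
step 2: q0 h=18  …000000[0]010000…
step 3: q1 h=17  …000000[0]101000…
step 4: q0 h=16  …000000[0]010100…
step 5: q1 h=15  …000000[0]101010…
step 6: q0 h=14  …000000[0]010101…
step 7: q1 h=13  …000000[0]101010…
step 8: q0 h=12  …000000[0]010101…
step 9: q1 h=11  …000000[0]101010…
step 10: q0 h=10  …000000[0]010101…
step 11: q1 h= 9  …000000[0]101010…
step 12: q0 h= 8  …000000[0]010101…
step 13: q1 h= 7  …000000[0]101010…
step 14: q0 h= 6  |000000[0]010101…
step 15: q1 h= 5  |00000[0]101010…
step 16: q0 h= 4  |0000[0]010101…
step 17: q1 h= 3  |000[0]101010…
step 18: q0 h= 2  |00[0]010101…
step 19: q1 h= 1  |0[0]101010…
step 20: q0 h= 0  |[0]010101…
step 21: q1 h= 0  |[1]010101…
step 22: q0 h= 1  |1[0]101010…
step 23: q1 h= 0  |[1]110101…
step 24: q0 h= 1  |1[1]101010…
step 25: q2 h= 0  |[1]110101…
step 26: q2 h= 0  |[0]110101…
step 27: q1 h= 1  |1[1]101010…
step 28: q0 h= 2  |11[1]010101…

2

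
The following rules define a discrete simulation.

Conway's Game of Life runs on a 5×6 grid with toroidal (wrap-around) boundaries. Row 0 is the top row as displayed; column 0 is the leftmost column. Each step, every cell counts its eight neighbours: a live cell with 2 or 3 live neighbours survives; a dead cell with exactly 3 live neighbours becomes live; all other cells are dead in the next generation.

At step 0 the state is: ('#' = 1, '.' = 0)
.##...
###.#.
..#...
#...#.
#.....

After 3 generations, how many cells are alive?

step 0: .##...
###.#.
..#...
#...#.
#.....
step 1: ..##.#
#.....
#.#...
.#...#
#....#
step 2: .#..##
#.##.#
#....#
.#...#
.##..#
step 3: ......
..##..
..#...
.##.##
.##..#

10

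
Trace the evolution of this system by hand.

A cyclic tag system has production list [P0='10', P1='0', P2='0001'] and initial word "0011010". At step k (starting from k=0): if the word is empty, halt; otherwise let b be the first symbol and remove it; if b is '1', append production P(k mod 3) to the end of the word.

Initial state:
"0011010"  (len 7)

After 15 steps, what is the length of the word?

7

0) "0011010"  (len 7)
1) "011010"  (len 6)
2) "11010"  (len 5)
3) "10100001"  (len 8)
4) "010000110"  (len 9)
5) "10000110"  (len 8)
6) "00001100001"  (len 11)
7) "0001100001"  (len 10)
8) "001100001"  (len 9)
9) "01100001"  (len 8)
10) "1100001"  (len 7)
11) "1000010"  (len 7)
12) "0000100001"  (len 10)
13) "000100001"  (len 9)
14) "00100001"  (len 8)
15) "0100001"  (len 7)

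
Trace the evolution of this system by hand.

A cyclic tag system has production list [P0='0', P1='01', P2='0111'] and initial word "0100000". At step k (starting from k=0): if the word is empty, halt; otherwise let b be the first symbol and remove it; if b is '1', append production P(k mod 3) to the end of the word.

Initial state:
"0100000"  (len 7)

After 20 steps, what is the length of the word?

gen 0: "0100000"  (len 7)
gen 1: "100000"  (len 6)
gen 2: "0000001"  (len 7)
gen 3: "000001"  (len 6)
gen 4: "00001"  (len 5)
gen 5: "0001"  (len 4)
gen 6: "001"  (len 3)
gen 7: "01"  (len 2)
gen 8: "1"  (len 1)
gen 9: "0111"  (len 4)
gen 10: "111"  (len 3)
gen 11: "1101"  (len 4)
gen 12: "1010111"  (len 7)
gen 13: "0101110"  (len 7)
gen 14: "101110"  (len 6)
gen 15: "011100111"  (len 9)
gen 16: "11100111"  (len 8)
gen 17: "110011101"  (len 9)
gen 18: "100111010111"  (len 12)
gen 19: "001110101110"  (len 12)
gen 20: "01110101110"  (len 11)

11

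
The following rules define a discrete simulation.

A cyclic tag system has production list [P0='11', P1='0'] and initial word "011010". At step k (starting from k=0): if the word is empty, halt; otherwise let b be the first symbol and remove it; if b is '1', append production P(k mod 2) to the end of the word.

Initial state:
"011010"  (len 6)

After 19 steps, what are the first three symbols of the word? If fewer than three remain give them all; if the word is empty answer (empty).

001

0) "011010"  (len 6)
1) "11010"  (len 5)
2) "10100"  (len 5)
3) "010011"  (len 6)
4) "10011"  (len 5)
5) "001111"  (len 6)
6) "01111"  (len 5)
7) "1111"  (len 4)
8) "1110"  (len 4)
9) "11011"  (len 5)
10) "10110"  (len 5)
11) "011011"  (len 6)
12) "11011"  (len 5)
13) "101111"  (len 6)
14) "011110"  (len 6)
15) "11110"  (len 5)
16) "11100"  (len 5)
17) "110011"  (len 6)
18) "100110"  (len 6)
19) "0011011"  (len 7)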